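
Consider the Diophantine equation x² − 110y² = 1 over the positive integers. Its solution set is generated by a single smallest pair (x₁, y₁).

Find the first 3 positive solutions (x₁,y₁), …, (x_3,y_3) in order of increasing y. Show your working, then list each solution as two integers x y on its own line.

21 2
881 84
36981 3526

√110 → a₀=10, period (2,20); ℓ=2 even so k=1
k=0  a_k=10  p_k/q_k = 10/1
k=1  a_k=2  p_k/q_k = 21/2
→ (21, 2).  Check: 21²=441, 110·2²=440, difference 1.
n=2: (21,2)∘(21,2) = (21·21+110·2·2, 21·2+2·21) = (881,84)
n=3: (881,84)∘(21,2) = (21·881+110·2·84, 21·84+2·881) = (36981,3526)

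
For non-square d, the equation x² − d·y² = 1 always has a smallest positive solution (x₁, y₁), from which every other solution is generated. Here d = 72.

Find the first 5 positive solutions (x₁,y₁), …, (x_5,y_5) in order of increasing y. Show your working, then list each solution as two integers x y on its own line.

17 2
577 68
19601 2310
665857 78472
22619537 2665738

[8; 2,16] for √72; ℓ=2 ⇒ convergent index 1
i=0: a=8 ⇒ p=8, q=1
i=1: a=2 ⇒ p=17, q=2
→ (17, 2).  Check: 17²=289, 72·2²=288, difference 1.
n=2: (17,2)∘(17,2) = (17·17+72·2·2, 17·2+2·17) = (577,68)
n=3: (577,68)∘(17,2) = (17·577+72·2·68, 17·68+2·577) = (19601,2310)
n=4: (19601,2310)∘(17,2) = (17·19601+72·2·2310, 17·2310+2·19601) = (665857,78472)
n=5: (665857,78472)∘(17,2) = (17·665857+72·2·78472, 17·78472+2·665857) = (22619537,2665738)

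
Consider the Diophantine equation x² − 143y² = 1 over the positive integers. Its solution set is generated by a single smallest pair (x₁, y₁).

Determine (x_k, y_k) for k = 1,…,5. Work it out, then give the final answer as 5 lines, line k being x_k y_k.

√143 → a₀=11, period (1,22); ℓ=2 even so k=1
a_0=11:  p_0=11·1+0=11,  q_0=11·0+1=1
a_1=1:  p_1=1·11+1=12,  q_1=1·1+0=1
→ (12, 1).  Check: 12²=144, 143·1²=143, difference 1.
k=2:  x_2 = 12·12+143·1·1 = 287,  y_2 = 12·1+1·12 = 24
k=3:  x_3 = 12·287+143·1·24 = 6876,  y_3 = 12·24+1·287 = 575
k=4:  x_4 = 12·6876+143·1·575 = 164737,  y_4 = 12·575+1·6876 = 13776
k=5:  x_5 = 12·164737+143·1·13776 = 3946812,  y_5 = 12·13776+1·164737 = 330049

12 1
287 24
6876 575
164737 13776
3946812 330049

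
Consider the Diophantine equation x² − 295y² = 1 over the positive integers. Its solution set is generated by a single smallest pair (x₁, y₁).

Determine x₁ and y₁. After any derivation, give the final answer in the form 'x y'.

2024999 117900

√295 → a₀=17, period (5,1,2,3,2,6,2,3,2,1,5,34); ℓ=12 even so k=11
k=0  a_k=17  p_k/q_k = 17/1
k=1  a_k=5  p_k/q_k = 86/5
…
k=3  a_k=2  p_k/q_k = 292/17
k=4  a_k=3  p_k/q_k = 979/57
k=5  a_k=2  p_k/q_k = 2250/131
k=6  a_k=6  p_k/q_k = 14479/843
…
k=9  a_k=2  p_k/q_k = 247414/14405
k=10  a_k=1  p_k/q_k = 355517/20699
k=11  a_k=5  p_k/q_k = 2024999/117900
fundamental: x₁=2024999, y₁=117900  (since 4100620950001 − 295·13900410000 = 1)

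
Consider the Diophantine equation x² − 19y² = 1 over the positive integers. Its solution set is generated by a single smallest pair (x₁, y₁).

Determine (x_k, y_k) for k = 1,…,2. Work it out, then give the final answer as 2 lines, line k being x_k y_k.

d=19: √d = [4; 2,1,3,1,2,8] (ℓ=6, even), read p_5/q_5
a_0=4:  p_0=4·1+0=4,  q_0=4·0+1=1
…
a_2=1:  p_2=1·9+4=13,  q_2=1·2+1=3
a_3=3:  p_3=3·13+9=48,  q_3=3·3+2=11
a_4=1:  p_4=1·48+13=61,  q_4=1·11+3=14
a_5=2:  p_5=2·61+48=170,  q_5=2·14+11=39
fundamental: x₁=170, y₁=39  (since 28900 − 19·1521 = 1)
k=2:  x_2 = 170·170+19·39·39 = 57799,  y_2 = 170·39+39·170 = 13260

170 39
57799 13260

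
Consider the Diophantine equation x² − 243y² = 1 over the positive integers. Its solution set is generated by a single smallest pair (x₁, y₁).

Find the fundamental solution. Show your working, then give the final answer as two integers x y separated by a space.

√243 → a₀=15, period (1,1,2,3,15,3,2,1,1,30); ℓ=10 even so k=9
i=0: a=15 ⇒ p=15, q=1
i=1: a=1 ⇒ p=16, q=1
i=2: a=1 ⇒ p=31, q=2
i=3: a=2 ⇒ p=78, q=5
i=4: a=3 ⇒ p=265, q=17
i=5: a=15 ⇒ p=4053, q=260
…
i=7: a=2 ⇒ p=28901, q=1854
i=8: a=1 ⇒ p=41325, q=2651
i=9: a=1 ⇒ p=70226, q=4505
(x₁, y₁) = (70226, 4505);  70226² − 243·4505² = 1 ✓

70226 4505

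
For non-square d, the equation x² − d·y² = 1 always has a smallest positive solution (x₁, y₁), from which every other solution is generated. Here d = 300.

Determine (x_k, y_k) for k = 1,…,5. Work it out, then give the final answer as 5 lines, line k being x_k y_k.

[17; 3,8,3,34] for √300; ℓ=4 ⇒ convergent index 3
i=0: a=17 ⇒ p=17, q=1
i=1: a=3 ⇒ p=52, q=3
i=2: a=8 ⇒ p=433, q=25
i=3: a=3 ⇒ p=1351, q=78
fundamental: x₁=1351, y₁=78  (since 1825201 − 300·6084 = 1)
k=2:  x_2 = 1351·1351+300·78·78 = 3650401,  y_2 = 1351·78+78·1351 = 210756
k=3:  x_3 = 1351·3650401+300·78·210756 = 9863382151,  y_3 = 1351·210756+78·3650401 = 569462634
k=4:  x_4 = 1351·9863382151+300·78·569462634 = 26650854921601,  y_4 = 1351·569462634+78·9863382151 = 1538687826312
k=5:  x_5 = 1351·26650854921601+300·78·1538687826312 = 72010600134783751,  y_5 = 1351·1538687826312+78·26650854921601 = 4157533937232390

1351 78
3650401 210756
9863382151 569462634
26650854921601 1538687826312
72010600134783751 4157533937232390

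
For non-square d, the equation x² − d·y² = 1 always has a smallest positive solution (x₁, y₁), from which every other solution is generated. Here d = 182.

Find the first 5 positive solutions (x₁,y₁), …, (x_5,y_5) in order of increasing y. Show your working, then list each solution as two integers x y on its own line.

27 2
1457 108
78651 5830
4245697 314712
229188987 16988618

√182 → a₀=13, period (2,26); ℓ=2 even so k=1
a_0=13:  p_0=13·1+0=13,  q_0=13·0+1=1
a_1=2:  p_1=2·13+1=27,  q_1=2·1+0=2
(x₁, y₁) = (27, 2);  27² − 182·2² = 1 ✓
(27+2√182)^2 = 1457 + 108√182
(27+2√182)^3 = 78651 + 5830√182
(27+2√182)^4 = 4245697 + 314712√182
(27+2√182)^5 = 229188987 + 16988618√182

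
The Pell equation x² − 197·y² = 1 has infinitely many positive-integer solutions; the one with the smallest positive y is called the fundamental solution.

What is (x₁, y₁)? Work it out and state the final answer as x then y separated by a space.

d=197: √d = [14; 28] (ℓ=1, odd), read p_1/q_1
k=0  a_k=14  p_k/q_k = 14/1
k=1  a_k=28  p_k/q_k = 393/28
(x₁, y₁) = (393, 28);  393² − 197·28² = 1 ✓

393 28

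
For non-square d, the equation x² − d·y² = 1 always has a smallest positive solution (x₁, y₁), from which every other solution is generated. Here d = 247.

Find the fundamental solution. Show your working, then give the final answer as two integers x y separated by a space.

85292 5427

√247 → a₀=15, period (1,2,1,1,9,1,9,1,1,2,1,30); ℓ=12 even so k=11
step 0: (15, 1)  from 15·(1,0) + (0,1)
step 1: (16, 1)  from 1·(15,1) + (1,0)
…
step 4: (110, 7)  from 1·(63,4) + (47,3)
step 5: (1053, 67)  from 9·(110,7) + (63,4)
step 6: (1163, 74)  from 1·(1053,67) + (110,7)
step 7: (11520, 733)  from 9·(1163,74) + (1053,67)
step 8: (12683, 807)  from 1·(11520,733) + (1163,74)
step 9: (24203, 1540)  from 1·(12683,807) + (11520,733)
step 10: (61089, 3887)  from 2·(24203,1540) + (12683,807)
step 11: (85292, 5427)  from 1·(61089,3887) + (24203,1540)
(x₁, y₁) = (85292, 5427);  85292² − 247·5427² = 1 ✓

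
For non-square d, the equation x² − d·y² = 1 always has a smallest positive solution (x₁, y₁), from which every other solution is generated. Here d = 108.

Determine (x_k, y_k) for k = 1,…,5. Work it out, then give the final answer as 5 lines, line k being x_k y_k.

d=108: √d = [10; 2,1,1,4,1,1,2,20] (ℓ=8, even), read p_7/q_7
a_0=10:  p_0=10·1+0=10,  q_0=10·0+1=1
a_1=2:  p_1=2·10+1=21,  q_1=2·1+0=2
a_2=1:  p_2=1·21+10=31,  q_2=1·2+1=3
a_3=1:  p_3=1·31+21=52,  q_3=1·3+2=5
a_4=4:  p_4=4·52+31=239,  q_4=4·5+3=23
a_5=1:  p_5=1·239+52=291,  q_5=1·23+5=28
a_6=1:  p_6=1·291+239=530,  q_6=1·28+23=51
a_7=2:  p_7=2·530+291=1351,  q_7=2·51+28=130
(x₁, y₁) = (1351, 130);  1351² − 108·130² = 1 ✓
(x_2, y_2) = (1351·1351 + 108·130·130, 1351·130 + 130·1351) = (3650401, 351260)
(x_3, y_3) = (1351·3650401 + 108·130·351260, 1351·351260 + 130·3650401) = (9863382151, 949104390)
(x_4, y_4) = (1351·9863382151 + 108·130·949104390, 1351·949104390 + 130·9863382151) = (26650854921601, 2564479710520)
(x_5, y_5) = (1351·26650854921601 + 108·130·2564479710520, 1351·2564479710520 + 130·26650854921601) = (72010600134783751, 6929223228720650)

1351 130
3650401 351260
9863382151 949104390
26650854921601 2564479710520
72010600134783751 6929223228720650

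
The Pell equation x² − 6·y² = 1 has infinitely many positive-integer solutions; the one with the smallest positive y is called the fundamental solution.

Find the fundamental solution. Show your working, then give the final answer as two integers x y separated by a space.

√6 = [2; 2,4, …], period ℓ=2 (even) → k=1
a_0=2:  p_0=2·1+0=2,  q_0=2·0+1=1
a_1=2:  p_1=2·2+1=5,  q_1=2·1+0=2
fundamental: x₁=5, y₁=2  (since 25 − 6·4 = 1)

5 2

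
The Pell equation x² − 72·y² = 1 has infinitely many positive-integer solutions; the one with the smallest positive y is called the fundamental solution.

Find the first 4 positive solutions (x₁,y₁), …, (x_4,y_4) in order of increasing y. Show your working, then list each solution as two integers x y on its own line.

17 2
577 68
19601 2310
665857 78472

√72 = [8; 2,16, …], period ℓ=2 (even) → k=1
step 0: (8, 1)  from 8·(1,0) + (0,1)
step 1: (17, 2)  from 2·(8,1) + (1,0)
fundamental: x₁=17, y₁=2  (since 289 − 72·4 = 1)
k=2:  x_2 = 17·17+72·2·2 = 577,  y_2 = 17·2+2·17 = 68
k=3:  x_3 = 17·577+72·2·68 = 19601,  y_3 = 17·68+2·577 = 2310
k=4:  x_4 = 17·19601+72·2·2310 = 665857,  y_4 = 17·2310+2·19601 = 78472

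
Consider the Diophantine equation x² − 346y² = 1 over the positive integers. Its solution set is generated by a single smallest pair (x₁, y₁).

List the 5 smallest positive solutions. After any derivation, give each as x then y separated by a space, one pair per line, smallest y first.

√346 = [18; 1,1,1,1,36, …], period ℓ=5 (odd) → k=9
step 0: (18, 1)  from 18·(1,0) + (0,1)
…
step 2: (37, 2)  from 1·(19,1) + (18,1)
step 3: (56, 3)  from 1·(37,2) + (19,1)
…
step 8: (10398, 559)  from 1·(6901,371) + (3497,188)
step 9: (17299, 930)  from 1·(10398,559) + (6901,371)
→ (17299, 930).  Check: 17299²=299255401, 346·930²=299255400, difference 1.
(17299+930√346)^2 = 598510801 + 32176140√346
(17299+930√346)^3 = 20707276675699 + 1113230090790√346
(17299+930√346)^4 = 716430357827323201 + 38515534648976280√346
(17299+930√346)^5 = 24787057499402451432499 + 1332560466672051244650√346

17299 930
598510801 32176140
20707276675699 1113230090790
716430357827323201 38515534648976280
24787057499402451432499 1332560466672051244650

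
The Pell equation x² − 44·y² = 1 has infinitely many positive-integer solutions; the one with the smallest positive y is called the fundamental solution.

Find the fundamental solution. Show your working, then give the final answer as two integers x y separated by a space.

√44 = [6; 1,1,1,2,1,1,1,12, …], period ℓ=8 (even) → k=7
k=0  a_k=6  p_k/q_k = 6/1
k=1  a_k=1  p_k/q_k = 7/1
k=2  a_k=1  p_k/q_k = 13/2
k=3  a_k=1  p_k/q_k = 20/3
k=4  a_k=2  p_k/q_k = 53/8
k=5  a_k=1  p_k/q_k = 73/11
k=6  a_k=1  p_k/q_k = 126/19
k=7  a_k=1  p_k/q_k = 199/30
fundamental: x₁=199, y₁=30  (since 39601 − 44·900 = 1)

199 30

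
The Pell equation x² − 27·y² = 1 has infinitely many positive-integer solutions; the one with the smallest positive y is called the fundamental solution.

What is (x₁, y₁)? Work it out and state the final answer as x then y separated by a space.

26 5

d=27: √d = [5; 5,10] (ℓ=2, even), read p_1/q_1
i=0: a=5 ⇒ p=5, q=1
i=1: a=5 ⇒ p=26, q=5
→ (26, 5).  Check: 26²=676, 27·5²=675, difference 1.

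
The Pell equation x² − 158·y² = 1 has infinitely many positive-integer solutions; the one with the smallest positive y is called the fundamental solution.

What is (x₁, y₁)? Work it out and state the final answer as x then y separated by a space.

√158 → a₀=12, period (1,1,3,12,3,1,1,24); ℓ=8 even so k=7
a_0=12:  p_0=12·1+0=12,  q_0=12·0+1=1
…
a_3=3:  p_3=3·25+13=88,  q_3=3·2+1=7
…
a_5=3:  p_5=3·1081+88=3331,  q_5=3·86+7=265
a_6=1:  p_6=1·3331+1081=4412,  q_6=1·265+86=351
a_7=1:  p_7=1·4412+3331=7743,  q_7=1·351+265=616
→ (7743, 616).  Check: 7743²=59954049, 158·616²=59954048, difference 1.

7743 616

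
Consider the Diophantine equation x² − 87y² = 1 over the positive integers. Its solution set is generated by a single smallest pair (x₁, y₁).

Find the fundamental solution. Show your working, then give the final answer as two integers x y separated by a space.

28 3

√87 → a₀=9, period (3,18); ℓ=2 even so k=1
k=0  a_k=9  p_k/q_k = 9/1
k=1  a_k=3  p_k/q_k = 28/3
fundamental: x₁=28, y₁=3  (since 784 − 87·9 = 1)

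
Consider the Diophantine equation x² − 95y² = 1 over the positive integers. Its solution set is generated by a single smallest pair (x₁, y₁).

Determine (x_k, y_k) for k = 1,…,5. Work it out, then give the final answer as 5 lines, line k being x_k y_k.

[9; 1,2,1,18] for √95; ℓ=4 ⇒ convergent index 3
i=0: a=9 ⇒ p=9, q=1
…
i=2: a=2 ⇒ p=29, q=3
i=3: a=1 ⇒ p=39, q=4
→ (39, 4).  Check: 39²=1521, 95·4²=1520, difference 1.
k=2:  x_2 = 39·39+95·4·4 = 3041,  y_2 = 39·4+4·39 = 312
k=3:  x_3 = 39·3041+95·4·312 = 237159,  y_3 = 39·312+4·3041 = 24332
k=4:  x_4 = 39·237159+95·4·24332 = 18495361,  y_4 = 39·24332+4·237159 = 1897584
k=5:  x_5 = 39·18495361+95·4·1897584 = 1442400999,  y_5 = 39·1897584+4·18495361 = 147987220

39 4
3041 312
237159 24332
18495361 1897584
1442400999 147987220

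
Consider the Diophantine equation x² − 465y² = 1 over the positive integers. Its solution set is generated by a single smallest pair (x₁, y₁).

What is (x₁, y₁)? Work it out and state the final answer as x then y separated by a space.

d=465: √d = [21; 1,1,3,2,2,2,3,1,1,42] (ℓ=10, even), read p_9/q_9
k=0  a_k=21  p_k/q_k = 21/1
k=1  a_k=1  p_k/q_k = 22/1
k=2  a_k=1  p_k/q_k = 43/2
…
k=4  a_k=2  p_k/q_k = 345/16
k=5  a_k=2  p_k/q_k = 841/39
…
k=7  a_k=3  p_k/q_k = 6922/321
k=8  a_k=1  p_k/q_k = 8949/415
k=9  a_k=1  p_k/q_k = 15871/736
fundamental: x₁=15871, y₁=736  (since 251888641 − 465·541696 = 1)

15871 736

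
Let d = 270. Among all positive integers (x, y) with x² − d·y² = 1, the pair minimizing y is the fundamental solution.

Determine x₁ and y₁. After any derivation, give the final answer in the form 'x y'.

√270 = [16; 2,3,6,3,2,32, …], period ℓ=6 (even) → k=5
step 0: (16, 1)  from 16·(1,0) + (0,1)
…
step 4: (2284, 139)  from 3·(723,44) + (115,7)
step 5: (5291, 322)  from 2·(2284,139) + (723,44)
fundamental: x₁=5291, y₁=322  (since 27994681 − 270·103684 = 1)

5291 322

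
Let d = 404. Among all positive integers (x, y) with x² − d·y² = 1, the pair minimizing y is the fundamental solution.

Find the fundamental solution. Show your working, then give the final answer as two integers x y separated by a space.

201 10

√404 → a₀=20, period (10,40); ℓ=2 even so k=1
step 0: (20, 1)  from 20·(1,0) + (0,1)
step 1: (201, 10)  from 10·(20,1) + (1,0)
fundamental: x₁=201, y₁=10  (since 40401 − 404·100 = 1)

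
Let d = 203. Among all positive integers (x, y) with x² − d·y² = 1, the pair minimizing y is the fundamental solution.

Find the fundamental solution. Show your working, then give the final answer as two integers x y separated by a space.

57 4

d=203: √d = [14; 4,28] (ℓ=2, even), read p_1/q_1
a_0=14:  p_0=14·1+0=14,  q_0=14·0+1=1
a_1=4:  p_1=4·14+1=57,  q_1=4·1+0=4
→ (57, 4).  Check: 57²=3249, 203·4²=3248, difference 1.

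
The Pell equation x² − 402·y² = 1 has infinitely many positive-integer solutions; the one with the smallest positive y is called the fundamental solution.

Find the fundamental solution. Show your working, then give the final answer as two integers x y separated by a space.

√402 → a₀=20, period (20,40); ℓ=2 even so k=1
a_0=20:  p_0=20·1+0=20,  q_0=20·0+1=1
a_1=20:  p_1=20·20+1=401,  q_1=20·1+0=20
fundamental: x₁=401, y₁=20  (since 160801 − 402·400 = 1)

401 20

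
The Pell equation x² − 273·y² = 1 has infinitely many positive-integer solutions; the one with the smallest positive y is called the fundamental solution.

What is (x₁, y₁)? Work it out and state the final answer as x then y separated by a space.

727 44

√273 → a₀=16, period (1,1,10,1,1,32); ℓ=6 even so k=5
i=0: a=16 ⇒ p=16, q=1
i=1: a=1 ⇒ p=17, q=1
i=2: a=1 ⇒ p=33, q=2
…
i=4: a=1 ⇒ p=380, q=23
i=5: a=1 ⇒ p=727, q=44
(x₁, y₁) = (727, 44);  727² − 273·44² = 1 ✓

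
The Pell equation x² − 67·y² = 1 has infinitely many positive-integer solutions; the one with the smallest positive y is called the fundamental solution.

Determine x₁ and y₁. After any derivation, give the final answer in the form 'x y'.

48842 5967

√67 = [8; 5,2,1,1,7,1,1,2,5,16, …], period ℓ=10 (even) → k=9
k=0  a_k=8  p_k/q_k = 8/1
…
k=2  a_k=2  p_k/q_k = 90/11
…
k=5  a_k=7  p_k/q_k = 1678/205
…
k=7  a_k=1  p_k/q_k = 3577/437
k=8  a_k=2  p_k/q_k = 9053/1106
k=9  a_k=5  p_k/q_k = 48842/5967
→ (48842, 5967).  Check: 48842²=2385540964, 67·5967²=2385540963, difference 1.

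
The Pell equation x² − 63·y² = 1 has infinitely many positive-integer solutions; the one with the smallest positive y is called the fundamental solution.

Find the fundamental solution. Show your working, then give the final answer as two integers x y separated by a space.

d=63: √d = [7; 1,14] (ℓ=2, even), read p_1/q_1
k=0  a_k=7  p_k/q_k = 7/1
k=1  a_k=1  p_k/q_k = 8/1
→ (8, 1).  Check: 8²=64, 63·1²=63, difference 1.

8 1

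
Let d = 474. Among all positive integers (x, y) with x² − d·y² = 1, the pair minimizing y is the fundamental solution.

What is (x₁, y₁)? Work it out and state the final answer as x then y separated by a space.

√474 = [21; 1,3,2,1,1,…,3,1,42, …], period ℓ=14 (even) → k=13
k=0  a_k=21  p_k/q_k = 21/1
k=1  a_k=1  p_k/q_k = 22/1
k=2  a_k=3  p_k/q_k = 87/4
…
k=10  a_k=1  p_k/q_k = 16677/766
…
k=12  a_k=3  p_k/q_k = 149331/6859
k=13  a_k=1  p_k/q_k = 193549/8890
fundamental: x₁=193549, y₁=8890  (since 37461215401 − 474·79032100 = 1)

193549 8890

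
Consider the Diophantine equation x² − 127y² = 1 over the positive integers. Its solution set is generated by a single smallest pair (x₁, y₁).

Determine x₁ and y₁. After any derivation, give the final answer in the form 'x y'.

√127 → a₀=11, period (3,1,2,2,7,11,7,2,2,1,3,22); ℓ=12 even so k=11
a_0=11:  p_0=11·1+0=11,  q_0=11·0+1=1
a_1=3:  p_1=3·11+1=34,  q_1=3·1+0=3
a_2=1:  p_2=1·34+11=45,  q_2=1·3+1=4
…
a_5=7:  p_5=7·293+124=2175,  q_5=7·26+11=193
…
a_7=7:  p_7=7·24218+2175=171701,  q_7=7·2149+193=15236
a_8=2:  p_8=2·171701+24218=367620,  q_8=2·15236+2149=32621
a_9=2:  p_9=2·367620+171701=906941,  q_9=2·32621+15236=80478
a_10=1:  p_10=1·906941+367620=1274561,  q_10=1·80478+32621=113099
a_11=3:  p_11=3·1274561+906941=4730624,  q_11=3·113099+80478=419775
(x₁, y₁) = (4730624, 419775);  4730624² − 127·419775² = 1 ✓

4730624 419775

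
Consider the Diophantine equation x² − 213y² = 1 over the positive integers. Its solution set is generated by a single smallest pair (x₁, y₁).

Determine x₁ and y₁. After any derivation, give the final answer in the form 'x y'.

194399 13320

√213 → a₀=14, period (1,1,2,6,1,8,1,6,2,1,1,28); ℓ=12 even so k=11
a_0=14:  p_0=14·1+0=14,  q_0=14·0+1=1
…
a_3=2:  p_3=2·29+15=73,  q_3=2·2+1=5
a_4=6:  p_4=6·73+29=467,  q_4=6·5+2=32
…
a_6=8:  p_6=8·540+467=4787,  q_6=8·37+32=328
a_7=1:  p_7=1·4787+540=5327,  q_7=1·328+37=365
a_8=6:  p_8=6·5327+4787=36749,  q_8=6·365+328=2518
a_9=2:  p_9=2·36749+5327=78825,  q_9=2·2518+365=5401
a_10=1:  p_10=1·78825+36749=115574,  q_10=1·5401+2518=7919
a_11=1:  p_11=1·115574+78825=194399,  q_11=1·7919+5401=13320
fundamental: x₁=194399, y₁=13320  (since 37790971201 − 213·177422400 = 1)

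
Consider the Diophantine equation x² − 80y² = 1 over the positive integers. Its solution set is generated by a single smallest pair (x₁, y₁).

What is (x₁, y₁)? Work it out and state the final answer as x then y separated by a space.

9 1

d=80: √d = [8; 1,16] (ℓ=2, even), read p_1/q_1
a_0=8:  p_0=8·1+0=8,  q_0=8·0+1=1
a_1=1:  p_1=1·8+1=9,  q_1=1·1+0=1
fundamental: x₁=9, y₁=1  (since 81 − 80·1 = 1)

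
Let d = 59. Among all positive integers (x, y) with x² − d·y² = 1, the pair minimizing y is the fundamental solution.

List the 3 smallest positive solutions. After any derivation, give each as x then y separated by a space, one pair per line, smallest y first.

d=59: √d = [7; 1,2,7,2,1,14] (ℓ=6, even), read p_5/q_5
k=0  a_k=7  p_k/q_k = 7/1
…
k=2  a_k=2  p_k/q_k = 23/3
…
k=4  a_k=2  p_k/q_k = 361/47
k=5  a_k=1  p_k/q_k = 530/69
(x₁, y₁) = (530, 69);  530² − 59·69² = 1 ✓
k=2:  x_2 = 530·530+59·69·69 = 561799,  y_2 = 530·69+69·530 = 73140
k=3:  x_3 = 530·561799+59·69·73140 = 595506410,  y_3 = 530·73140+69·561799 = 77528331

530 69
561799 73140
595506410 77528331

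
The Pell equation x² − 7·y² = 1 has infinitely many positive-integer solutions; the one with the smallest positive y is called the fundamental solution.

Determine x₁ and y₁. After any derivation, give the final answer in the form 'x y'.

√7 → a₀=2, period (1,1,1,4); ℓ=4 even so k=3
k=0  a_k=2  p_k/q_k = 2/1
k=1  a_k=1  p_k/q_k = 3/1
k=2  a_k=1  p_k/q_k = 5/2
k=3  a_k=1  p_k/q_k = 8/3
(x₁, y₁) = (8, 3);  8² − 7·3² = 1 ✓

8 3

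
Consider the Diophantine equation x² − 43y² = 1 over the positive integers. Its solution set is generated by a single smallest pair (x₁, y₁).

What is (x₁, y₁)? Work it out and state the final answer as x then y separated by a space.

3482 531

√43 → a₀=6, period (1,1,3,1,5,1,3,1,1,12); ℓ=10 even so k=9
i=0: a=6 ⇒ p=6, q=1
i=1: a=1 ⇒ p=7, q=1
i=2: a=1 ⇒ p=13, q=2
…
i=4: a=1 ⇒ p=59, q=9
…
i=6: a=1 ⇒ p=400, q=61
i=7: a=3 ⇒ p=1541, q=235
i=8: a=1 ⇒ p=1941, q=296
i=9: a=1 ⇒ p=3482, q=531
(x₁, y₁) = (3482, 531);  3482² − 43·531² = 1 ✓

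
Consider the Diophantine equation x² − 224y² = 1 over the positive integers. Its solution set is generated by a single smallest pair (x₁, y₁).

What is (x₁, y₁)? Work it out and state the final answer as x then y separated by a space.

15 1

d=224: √d = [14; 1,28] (ℓ=2, even), read p_1/q_1
a_0=14:  p_0=14·1+0=14,  q_0=14·0+1=1
a_1=1:  p_1=1·14+1=15,  q_1=1·1+0=1
→ (15, 1).  Check: 15²=225, 224·1²=224, difference 1.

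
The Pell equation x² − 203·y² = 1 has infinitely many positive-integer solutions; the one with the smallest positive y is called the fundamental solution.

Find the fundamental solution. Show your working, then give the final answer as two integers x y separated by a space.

57 4

√203 → a₀=14, period (4,28); ℓ=2 even so k=1
i=0: a=14 ⇒ p=14, q=1
i=1: a=4 ⇒ p=57, q=4
(x₁, y₁) = (57, 4);  57² − 203·4² = 1 ✓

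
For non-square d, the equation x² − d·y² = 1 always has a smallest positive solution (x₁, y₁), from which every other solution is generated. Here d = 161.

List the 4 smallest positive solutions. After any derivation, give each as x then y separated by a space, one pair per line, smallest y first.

d=161: √d = [12; 1,2,4,1,2,1,4,2,1,24] (ℓ=10, even), read p_9/q_9
step 0: (12, 1)  from 12·(1,0) + (0,1)
…
step 2: (38, 3)  from 2·(13,1) + (12,1)
…
step 8: (8108, 639)  from 2·(3667,289) + (774,61)
step 9: (11775, 928)  from 1·(8108,639) + (3667,289)
(x₁, y₁) = (11775, 928);  11775² − 161·928² = 1 ✓
(11775+928√161)^2 = 277301249 + 21854400√161
(11775+928√161)^3 = 6530444402175 + 514671119072√161
(11775+928√161)^4 = 153791965393920001 + 12120504832291200√161

11775 928
277301249 21854400
6530444402175 514671119072
153791965393920001 12120504832291200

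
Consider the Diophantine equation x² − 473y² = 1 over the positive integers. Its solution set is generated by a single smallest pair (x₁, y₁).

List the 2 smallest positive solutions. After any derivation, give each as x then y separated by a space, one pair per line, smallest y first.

√473 = [21; 1,2,1,42, …], period ℓ=4 (even) → k=3
i=0: a=21 ⇒ p=21, q=1
…
i=2: a=2 ⇒ p=65, q=3
i=3: a=1 ⇒ p=87, q=4
→ (87, 4).  Check: 87²=7569, 473·4²=7568, difference 1.
k=2:  x_2 = 87·87+473·4·4 = 15137,  y_2 = 87·4+4·87 = 696

87 4
15137 696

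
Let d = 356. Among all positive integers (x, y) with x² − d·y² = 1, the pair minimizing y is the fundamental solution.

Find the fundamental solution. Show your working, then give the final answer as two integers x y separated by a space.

[18; 1,6,1,1,2,…,6,1,36] for √356; ℓ=14 ⇒ convergent index 13
i=0: a=18 ⇒ p=18, q=1
i=1: a=1 ⇒ p=19, q=1
…
i=4: a=1 ⇒ p=283, q=15
i=5: a=2 ⇒ p=717, q=38
…
i=7: a=8 ⇒ p=8717, q=462
i=8: a=1 ⇒ p=9717, q=515
…
i=10: a=1 ⇒ p=37868, q=2007
i=11: a=1 ⇒ p=66019, q=3499
i=12: a=6 ⇒ p=433982, q=23001
i=13: a=1 ⇒ p=500001, q=26500
→ (500001, 26500).  Check: 500001²=250001000001, 356·26500²=250001000000, difference 1.

500001 26500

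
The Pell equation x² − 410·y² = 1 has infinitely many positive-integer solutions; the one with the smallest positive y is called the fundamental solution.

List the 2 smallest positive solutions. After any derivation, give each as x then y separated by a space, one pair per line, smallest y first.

[20; 4,40] for √410; ℓ=2 ⇒ convergent index 1
a_0=20:  p_0=20·1+0=20,  q_0=20·0+1=1
a_1=4:  p_1=4·20+1=81,  q_1=4·1+0=4
→ (81, 4).  Check: 81²=6561, 410·4²=6560, difference 1.
k=2:  x_2 = 81·81+410·4·4 = 13121,  y_2 = 81·4+4·81 = 648

81 4
13121 648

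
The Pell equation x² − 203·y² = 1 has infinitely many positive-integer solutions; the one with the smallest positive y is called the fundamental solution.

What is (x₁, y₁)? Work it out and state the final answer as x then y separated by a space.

√203 → a₀=14, period (4,28); ℓ=2 even so k=1
a_0=14:  p_0=14·1+0=14,  q_0=14·0+1=1
a_1=4:  p_1=4·14+1=57,  q_1=4·1+0=4
fundamental: x₁=57, y₁=4  (since 3249 − 203·16 = 1)

57 4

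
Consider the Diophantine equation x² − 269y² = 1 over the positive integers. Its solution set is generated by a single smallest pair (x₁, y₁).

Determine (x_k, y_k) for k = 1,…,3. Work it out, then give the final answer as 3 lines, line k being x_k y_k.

√269 → a₀=16, period (2,2,32); ℓ=3 odd so k=5
a_0=16:  p_0=16·1+0=16,  q_0=16·0+1=1
…
a_4=2:  p_4=2·2657+82=5396,  q_4=2·162+5=329
a_5=2:  p_5=2·5396+2657=13449,  q_5=2·329+162=820
→ (13449, 820).  Check: 13449²=180875601, 269·820²=180875600, difference 1.
k=2:  x_2 = 13449·13449+269·820·820 = 361751201,  y_2 = 13449·820+820·13449 = 22056360
k=3:  x_3 = 13449·361751201+269·820·22056360 = 9730383791049,  y_3 = 13449·22056360+820·361751201 = 593271970460

13449 820
361751201 22056360
9730383791049 593271970460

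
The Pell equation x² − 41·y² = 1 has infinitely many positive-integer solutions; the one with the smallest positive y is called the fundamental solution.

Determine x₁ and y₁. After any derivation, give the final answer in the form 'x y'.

2049 320

√41 = [6; 2,2,12, …], period ℓ=3 (odd) → k=5
step 0: (6, 1)  from 6·(1,0) + (0,1)
…
step 2: (32, 5)  from 2·(13,2) + (6,1)
…
step 4: (826, 129)  from 2·(397,62) + (32,5)
step 5: (2049, 320)  from 2·(826,129) + (397,62)
fundamental: x₁=2049, y₁=320  (since 4198401 − 41·102400 = 1)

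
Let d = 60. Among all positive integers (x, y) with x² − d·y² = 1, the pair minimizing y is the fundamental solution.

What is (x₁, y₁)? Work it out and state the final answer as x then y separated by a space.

d=60: √d = [7; 1,2,1,14] (ℓ=4, even), read p_3/q_3
k=0  a_k=7  p_k/q_k = 7/1
k=1  a_k=1  p_k/q_k = 8/1
k=2  a_k=2  p_k/q_k = 23/3
k=3  a_k=1  p_k/q_k = 31/4
(x₁, y₁) = (31, 4);  31² − 60·4² = 1 ✓

31 4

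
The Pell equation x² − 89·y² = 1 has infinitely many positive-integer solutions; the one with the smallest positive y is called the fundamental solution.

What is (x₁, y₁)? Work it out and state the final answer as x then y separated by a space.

500001 53000

d=89: √d = [9; 2,3,3,2,18] (ℓ=5, odd), read p_9/q_9
k=0  a_k=9  p_k/q_k = 9/1
…
k=4  a_k=2  p_k/q_k = 500/53
k=5  a_k=18  p_k/q_k = 9217/977
k=6  a_k=2  p_k/q_k = 18934/2007
…
k=8  a_k=3  p_k/q_k = 216991/23001
k=9  a_k=2  p_k/q_k = 500001/53000
(x₁, y₁) = (500001, 53000);  500001² − 89·53000² = 1 ✓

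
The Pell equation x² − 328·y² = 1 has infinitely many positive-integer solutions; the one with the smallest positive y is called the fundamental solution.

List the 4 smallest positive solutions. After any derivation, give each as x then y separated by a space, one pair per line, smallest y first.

[18; 9,36] for √328; ℓ=2 ⇒ convergent index 1
a_0=18:  p_0=18·1+0=18,  q_0=18·0+1=1
a_1=9:  p_1=9·18+1=163,  q_1=9·1+0=9
→ (163, 9).  Check: 163²=26569, 328·9²=26568, difference 1.
n=2: (163,9)∘(163,9) = (163·163+328·9·9, 163·9+9·163) = (53137,2934)
n=3: (53137,2934)∘(163,9) = (163·53137+328·9·2934, 163·2934+9·53137) = (17322499,956475)
n=4: (17322499,956475)∘(163,9) = (163·17322499+328·9·956475, 163·956475+9·17322499) = (5647081537,311807916)

163 9
53137 2934
17322499 956475
5647081537 311807916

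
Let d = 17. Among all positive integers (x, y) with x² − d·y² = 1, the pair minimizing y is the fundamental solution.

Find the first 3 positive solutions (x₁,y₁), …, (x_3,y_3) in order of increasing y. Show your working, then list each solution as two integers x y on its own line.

33 8
2177 528
143649 34840

√17 → a₀=4, period (8); ℓ=1 odd so k=1
i=0: a=4 ⇒ p=4, q=1
i=1: a=8 ⇒ p=33, q=8
→ (33, 8).  Check: 33²=1089, 17·8²=1088, difference 1.
(x_2, y_2) = (33·33 + 17·8·8, 33·8 + 8·33) = (2177, 528)
(x_3, y_3) = (33·2177 + 17·8·528, 33·528 + 8·2177) = (143649, 34840)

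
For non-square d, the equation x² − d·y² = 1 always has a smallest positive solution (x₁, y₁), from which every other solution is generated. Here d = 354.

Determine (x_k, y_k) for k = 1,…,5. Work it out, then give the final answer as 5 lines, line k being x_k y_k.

258065 13716
133195088449 7079239080
68745981000924305 3653807666346684
35481863173873866451201 1885839750824434773840
18313254039862772710457447825 973338470589361712155692516

[18; 1,4,2,2,18,2,2,4,1,36] for √354; ℓ=10 ⇒ convergent index 9
k=0  a_k=18  p_k/q_k = 18/1
…
k=2  a_k=4  p_k/q_k = 94/5
k=3  a_k=2  p_k/q_k = 207/11
k=4  a_k=2  p_k/q_k = 508/27
k=5  a_k=18  p_k/q_k = 9351/497
k=6  a_k=2  p_k/q_k = 19210/1021
k=7  a_k=2  p_k/q_k = 47771/2539
k=8  a_k=4  p_k/q_k = 210294/11177
k=9  a_k=1  p_k/q_k = 258065/13716
fundamental: x₁=258065, y₁=13716  (since 66597544225 − 354·188128656 = 1)
k=2:  x_2 = 258065·258065+354·13716·13716 = 133195088449,  y_2 = 258065·13716+13716·258065 = 7079239080
k=3:  x_3 = 258065·133195088449+354·13716·7079239080 = 68745981000924305,  y_3 = 258065·7079239080+13716·133195088449 = 3653807666346684
k=4:  x_4 = 258065·68745981000924305+354·13716·3653807666346684 = 35481863173873866451201,  y_4 = 258065·3653807666346684+13716·68745981000924305 = 1885839750824434773840
k=5:  x_5 = 258065·35481863173873866451201+354·13716·1885839750824434773840 = 18313254039862772710457447825,  y_5 = 258065·1885839750824434773840+13716·35481863173873866451201 = 973338470589361712155692516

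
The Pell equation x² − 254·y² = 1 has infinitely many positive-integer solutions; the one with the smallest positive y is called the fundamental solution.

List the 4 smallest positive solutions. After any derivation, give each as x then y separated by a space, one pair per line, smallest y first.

√254 → a₀=15, period (1,14,1,30); ℓ=4 even so k=3
a_0=15:  p_0=15·1+0=15,  q_0=15·0+1=1
a_1=1:  p_1=1·15+1=16,  q_1=1·1+0=1
a_2=14:  p_2=14·16+15=239,  q_2=14·1+1=15
a_3=1:  p_3=1·239+16=255,  q_3=1·15+1=16
(x₁, y₁) = (255, 16);  255² − 254·16² = 1 ✓
k=2:  x_2 = 255·255+254·16·16 = 130049,  y_2 = 255·16+16·255 = 8160
k=3:  x_3 = 255·130049+254·16·8160 = 66324735,  y_3 = 255·8160+16·130049 = 4161584
k=4:  x_4 = 255·66324735+254·16·4161584 = 33825484801,  y_4 = 255·4161584+16·66324735 = 2122399680

255 16
130049 8160
66324735 4161584
33825484801 2122399680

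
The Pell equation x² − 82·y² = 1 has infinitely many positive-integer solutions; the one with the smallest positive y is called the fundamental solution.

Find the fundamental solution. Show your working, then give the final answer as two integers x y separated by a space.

163 18

√82 = [9; 18, …], period ℓ=1 (odd) → k=1
k=0  a_k=9  p_k/q_k = 9/1
k=1  a_k=18  p_k/q_k = 163/18
→ (163, 18).  Check: 163²=26569, 82·18²=26568, difference 1.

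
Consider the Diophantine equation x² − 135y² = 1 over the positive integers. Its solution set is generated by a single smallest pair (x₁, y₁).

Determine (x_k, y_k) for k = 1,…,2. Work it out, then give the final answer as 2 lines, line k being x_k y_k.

244 21
119071 10248

√135 = [11; 1,1,1,1,1,1,1,22, …], period ℓ=8 (even) → k=7
step 0: (11, 1)  from 11·(1,0) + (0,1)
…
step 6: (151, 13)  from 1·(93,8) + (58,5)
step 7: (244, 21)  from 1·(151,13) + (93,8)
(x₁, y₁) = (244, 21);  244² − 135·21² = 1 ✓
(244+21√135)^2 = 119071 + 10248√135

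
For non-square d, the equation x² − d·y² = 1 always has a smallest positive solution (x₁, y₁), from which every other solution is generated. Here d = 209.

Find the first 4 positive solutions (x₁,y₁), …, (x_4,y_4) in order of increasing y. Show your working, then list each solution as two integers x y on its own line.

√209 → a₀=14, period (2,5,3,2,3,5,2,28); ℓ=8 even so k=7
step 0: (14, 1)  from 14·(1,0) + (0,1)
step 1: (29, 2)  from 2·(14,1) + (1,0)
…
step 3: (506, 35)  from 3·(159,11) + (29,2)
…
step 6: (21266, 1471)  from 5·(4019,278) + (1171,81)
step 7: (46551, 3220)  from 2·(21266,1471) + (4019,278)
fundamental: x₁=46551, y₁=3220  (since 2166995601 − 209·10368400 = 1)
(x_2, y_2) = (46551·46551 + 209·3220·3220, 46551·3220 + 3220·46551) = (4333991201, 299788440)
(x_3, y_3) = (46551·4333991201 + 209·3220·299788440, 46551·299788440 + 3220·4333991201) = (403503248748951, 27910903337660)
(x_4, y_4) = (46551·403503248748951 + 209·3220·27910903337660, 46551·27910903337660 + 3220·403503248748951) = (37566959460690844801, 2598560922243032880)

46551 3220
4333991201 299788440
403503248748951 27910903337660
37566959460690844801 2598560922243032880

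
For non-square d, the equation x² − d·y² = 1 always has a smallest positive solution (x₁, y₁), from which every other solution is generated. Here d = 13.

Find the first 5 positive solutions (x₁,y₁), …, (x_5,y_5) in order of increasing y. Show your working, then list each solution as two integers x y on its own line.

649 180
842401 233640
1093435849 303264540
1419278889601 393637139280
1842222905266249 510940703520900

d=13: √d = [3; 1,1,1,1,6] (ℓ=5, odd), read p_9/q_9
k=0  a_k=3  p_k/q_k = 3/1
…
k=3  a_k=1  p_k/q_k = 11/3
…
k=5  a_k=6  p_k/q_k = 119/33
k=6  a_k=1  p_k/q_k = 137/38
…
k=8  a_k=1  p_k/q_k = 393/109
k=9  a_k=1  p_k/q_k = 649/180
→ (649, 180).  Check: 649²=421201, 13·180²=421200, difference 1.
n=2: (649,180)∘(649,180) = (649·649+13·180·180, 649·180+180·649) = (842401,233640)
n=3: (842401,233640)∘(649,180) = (649·842401+13·180·233640, 649·233640+180·842401) = (1093435849,303264540)
n=4: (1093435849,303264540)∘(649,180) = (649·1093435849+13·180·303264540, 649·303264540+180·1093435849) = (1419278889601,393637139280)
n=5: (1419278889601,393637139280)∘(649,180) = (649·1419278889601+13·180·393637139280, 649·393637139280+180·1419278889601) = (1842222905266249,510940703520900)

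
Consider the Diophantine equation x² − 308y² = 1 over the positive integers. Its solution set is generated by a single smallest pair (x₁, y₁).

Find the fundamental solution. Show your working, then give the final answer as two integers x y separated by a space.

√308 = [17; 1,1,4,1,1,34, …], period ℓ=6 (even) → k=5
a_0=17:  p_0=17·1+0=17,  q_0=17·0+1=1
…
a_4=1:  p_4=1·158+35=193,  q_4=1·9+2=11
a_5=1:  p_5=1·193+158=351,  q_5=1·11+9=20
→ (351, 20).  Check: 351²=123201, 308·20²=123200, difference 1.

351 20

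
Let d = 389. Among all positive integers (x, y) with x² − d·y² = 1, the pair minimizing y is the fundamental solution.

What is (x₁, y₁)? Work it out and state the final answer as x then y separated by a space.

√389 → a₀=19, period (1,2,1,1,1,1,2,1,38); ℓ=9 odd so k=17
step 0: (19, 1)  from 19·(1,0) + (0,1)
…
step 4: (138, 7)  from 1·(79,4) + (59,3)
…
step 9: (49643, 2517)  from 38·(1282,65) + (927,47)
step 10: (50925, 2582)  from 1·(49643,2517) + (1282,65)
step 11: (151493, 7681)  from 2·(50925,2582) + (49643,2517)
…
step 13: (353911, 17944)  from 1·(202418,10263) + (151493,7681)
…
step 16: (2376809, 120509)  from 2·(910240,46151) + (556329,28207)
step 17: (3287049, 166660)  from 1·(2376809,120509) + (910240,46151)
fundamental: x₁=3287049, y₁=166660  (since 10804691128401 − 389·27775555600 = 1)

3287049 166660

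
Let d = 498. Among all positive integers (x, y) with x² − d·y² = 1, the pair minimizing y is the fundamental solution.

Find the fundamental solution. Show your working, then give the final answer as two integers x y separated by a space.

179777 8056

√498 → a₀=22, period (3,6,22,6,3,44); ℓ=6 even so k=5
a_0=22:  p_0=22·1+0=22,  q_0=22·0+1=1
a_1=3:  p_1=3·22+1=67,  q_1=3·1+0=3
a_2=6:  p_2=6·67+22=424,  q_2=6·3+1=19
a_3=22:  p_3=22·424+67=9395,  q_3=22·19+3=421
a_4=6:  p_4=6·9395+424=56794,  q_4=6·421+19=2545
a_5=3:  p_5=3·56794+9395=179777,  q_5=3·2545+421=8056
→ (179777, 8056).  Check: 179777²=32319769729, 498·8056²=32319769728, difference 1.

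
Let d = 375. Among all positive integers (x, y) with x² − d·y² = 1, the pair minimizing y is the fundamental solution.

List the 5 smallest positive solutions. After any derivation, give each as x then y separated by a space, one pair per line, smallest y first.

15124 781
457470751 23623688
13837575261124 714569313843
418558976041008001 21614292581499376
12660571893450834753124 653789121290623811405

[19; 2,1,2,1,5,1,2,1,2,38] for √375; ℓ=10 ⇒ convergent index 9
k=0  a_k=19  p_k/q_k = 19/1
…
k=3  a_k=2  p_k/q_k = 155/8
k=4  a_k=1  p_k/q_k = 213/11
…
k=8  a_k=1  p_k/q_k = 5519/285
k=9  a_k=2  p_k/q_k = 15124/781
→ (15124, 781).  Check: 15124²=228735376, 375·781²=228735375, difference 1.
k=2:  x_2 = 15124·15124+375·781·781 = 457470751,  y_2 = 15124·781+781·15124 = 23623688
k=3:  x_3 = 15124·457470751+375·781·23623688 = 13837575261124,  y_3 = 15124·23623688+781·457470751 = 714569313843
k=4:  x_4 = 15124·13837575261124+375·781·714569313843 = 418558976041008001,  y_4 = 15124·714569313843+781·13837575261124 = 21614292581499376
k=5:  x_5 = 15124·418558976041008001+375·781·21614292581499376 = 12660571893450834753124,  y_5 = 15124·21614292581499376+781·418558976041008001 = 653789121290623811405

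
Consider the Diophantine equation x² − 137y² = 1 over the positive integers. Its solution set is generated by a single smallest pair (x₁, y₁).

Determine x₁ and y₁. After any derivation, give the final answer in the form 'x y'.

d=137: √d = [11; 1,2,2,1,1,2,2,1,22] (ℓ=9, odd), read p_17/q_17
step 0: (11, 1)  from 11·(1,0) + (0,1)
step 1: (12, 1)  from 1·(11,1) + (1,0)
step 2: (35, 3)  from 2·(12,1) + (11,1)
step 3: (82, 7)  from 2·(35,3) + (12,1)
step 4: (117, 10)  from 1·(82,7) + (35,3)
step 5: (199, 17)  from 1·(117,10) + (82,7)
step 6: (515, 44)  from 2·(199,17) + (117,10)
…
step 8: (1744, 149)  from 1·(1229,105) + (515,44)
step 9: (39597, 3383)  from 22·(1744,149) + (1229,105)
step 10: (41341, 3532)  from 1·(39597,3383) + (1744,149)
step 11: (122279, 10447)  from 2·(41341,3532) + (39597,3383)
step 12: (285899, 24426)  from 2·(122279,10447) + (41341,3532)
step 13: (408178, 34873)  from 1·(285899,24426) + (122279,10447)
step 14: (694077, 59299)  from 1·(408178,34873) + (285899,24426)
step 15: (1796332, 153471)  from 2·(694077,59299) + (408178,34873)
step 16: (4286741, 366241)  from 2·(1796332,153471) + (694077,59299)
step 17: (6083073, 519712)  from 1·(4286741,366241) + (1796332,153471)
(x₁, y₁) = (6083073, 519712);  6083073² − 137·519712² = 1 ✓

6083073 519712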